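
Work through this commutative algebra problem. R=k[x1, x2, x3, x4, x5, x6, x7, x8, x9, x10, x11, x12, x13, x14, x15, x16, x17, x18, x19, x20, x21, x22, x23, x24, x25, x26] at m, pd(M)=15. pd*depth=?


pd+depth=26
depth=26-15=11
pd*depth=15*11=165


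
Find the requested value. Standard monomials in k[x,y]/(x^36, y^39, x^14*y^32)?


k[x,y]/I, I = (x^36, y^39, x^14*y^32)
Rect: 36x39=1404. Corner: (36-14)x(39-32)=154.
dim = 1404-154 = 1250


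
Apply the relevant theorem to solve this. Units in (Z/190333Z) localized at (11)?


Local ring = Z/14641Z.
phi(14641) = 11^3*(11-1) = 13310


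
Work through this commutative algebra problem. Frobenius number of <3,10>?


gcd(3,10)=1 => F=ab-a-b=3*10-3-10=30-13=17


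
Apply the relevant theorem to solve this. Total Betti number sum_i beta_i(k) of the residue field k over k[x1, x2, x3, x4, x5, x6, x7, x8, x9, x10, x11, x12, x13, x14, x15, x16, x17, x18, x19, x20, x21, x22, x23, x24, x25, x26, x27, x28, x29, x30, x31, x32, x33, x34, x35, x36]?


Koszul resolution: beta_i(k)=C(n,i), n=36
sum_i C(36,i) = 2^36 = 68719476736


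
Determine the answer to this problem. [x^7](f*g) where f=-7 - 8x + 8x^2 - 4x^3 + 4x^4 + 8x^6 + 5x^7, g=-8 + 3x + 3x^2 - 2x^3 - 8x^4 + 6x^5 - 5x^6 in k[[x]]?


[x^7] = sum a_i*b_j, i+j=7
  -8*-5=40
  8*6=48
  -4*-8=32
  4*-2=-8
  8*3=24
  5*-8=-40
Sum=96


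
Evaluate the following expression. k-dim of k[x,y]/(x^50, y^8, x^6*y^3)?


k[x,y]/I, I = (x^50, y^8, x^6*y^3)
Rect: 50x8=400. Corner: (50-6)x(8-3)=220.
dim = 400-220 = 180


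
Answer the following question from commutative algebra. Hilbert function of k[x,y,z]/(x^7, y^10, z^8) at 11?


Need i<7, j<10, k<8 with i+j+k=11.
For each i, j ranges over max(0,11-i-7)..min(9,11-i):
  i=0: j in [4,9] -> 6
  i=1: j in [3,9] -> 7
  i=2: j in [2,9] -> 8
  i=3: j in [1,8] -> 8
  i=4: j in [0,7] -> 8
  i=5: j in [0,6] -> 7
  i=6: j in [0,5] -> 6
H(11) = 6+7+8+8+8+7+6 = 50


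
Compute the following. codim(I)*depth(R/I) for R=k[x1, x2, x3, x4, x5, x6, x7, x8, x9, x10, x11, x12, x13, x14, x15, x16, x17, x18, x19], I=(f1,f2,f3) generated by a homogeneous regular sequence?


codim=3, depth=dim(R/I)=19-3=16
Product=3*16=48


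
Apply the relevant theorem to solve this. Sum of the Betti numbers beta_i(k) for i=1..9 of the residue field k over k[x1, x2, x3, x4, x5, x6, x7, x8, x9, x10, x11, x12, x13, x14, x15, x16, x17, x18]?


Koszul resolution: beta_i(k)=C(n,i), n=18
C(18,1)=18, C(18,2)=153, C(18,3)=816, C(18,4)=3060, C(18,5)=8568, C(18,6)=18564, C(18,7)=31824, C(18,8)=43758, C(18,9)=48620
Sum=155381


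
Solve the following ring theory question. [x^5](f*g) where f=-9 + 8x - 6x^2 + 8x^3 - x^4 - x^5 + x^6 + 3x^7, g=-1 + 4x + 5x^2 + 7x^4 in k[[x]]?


[x^5] = sum a_i*b_j, i+j=5
  8*7=56
  8*5=40
  -1*4=-4
  -1*-1=1
Sum=93


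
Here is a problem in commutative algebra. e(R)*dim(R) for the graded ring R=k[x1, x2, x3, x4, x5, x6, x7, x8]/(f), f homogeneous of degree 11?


e(R)=deg(f)=11, dim(R)=8-1=7
e*dim=11*7=77


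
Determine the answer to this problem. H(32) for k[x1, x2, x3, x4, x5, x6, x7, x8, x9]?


C(d+n-1,n-1)=C(40,8)=76904685


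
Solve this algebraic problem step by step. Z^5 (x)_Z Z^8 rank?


rank(M(x)N) = rank(M)*rank(N)
5*8 = 40


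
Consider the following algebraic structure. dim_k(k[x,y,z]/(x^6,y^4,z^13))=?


Basis: x^iy^jz^k, i<6,j<4,k<13
6*4*13=312


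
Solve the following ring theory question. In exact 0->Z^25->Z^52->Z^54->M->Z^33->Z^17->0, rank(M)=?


Alt sum=0:
(-1)^0*25 + (-1)^1*52 + (-1)^2*54 + (-1)^3*? + (-1)^4*33 + (-1)^5*17=0
rank(M)=43


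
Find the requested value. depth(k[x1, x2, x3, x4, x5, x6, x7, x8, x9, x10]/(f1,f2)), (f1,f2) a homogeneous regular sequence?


depth(R)=10
depth(R/I)=10-2=8


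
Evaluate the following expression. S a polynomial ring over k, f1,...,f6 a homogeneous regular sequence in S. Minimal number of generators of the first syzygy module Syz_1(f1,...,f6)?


Regular sequence => Koszul complex is the minimal free resolution.
Syz_1 minimally generated by Koszul relations f_i*e_j - f_j*e_i (i<j): mu(Syz_1) = beta_2 = C(m,2) = m(m-1)/2
m=6
6*5/2 = 15


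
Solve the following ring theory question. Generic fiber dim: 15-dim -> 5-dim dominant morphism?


dim(fiber)=dim(X)-dim(Y)=15-5=10


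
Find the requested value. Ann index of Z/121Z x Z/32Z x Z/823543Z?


Exponent = lcm of the cyclic orders; pairwise coprime => product.
11^2*2^5*7^7=121*32*823543=3188758496


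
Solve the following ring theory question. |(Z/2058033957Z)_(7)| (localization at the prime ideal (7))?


7-primary part: 2058033957=7^9*51
Size=7^9=40353607


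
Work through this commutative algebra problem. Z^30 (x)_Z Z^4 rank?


rank(M(x)N) = rank(M)*rank(N)
30*4 = 120


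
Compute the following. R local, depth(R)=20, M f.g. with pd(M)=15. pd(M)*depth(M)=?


pd+depth=20
depth=20-15=5
pd*depth=15*5=75


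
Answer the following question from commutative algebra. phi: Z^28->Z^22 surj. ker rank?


rank(ker) = 28-22 = 6


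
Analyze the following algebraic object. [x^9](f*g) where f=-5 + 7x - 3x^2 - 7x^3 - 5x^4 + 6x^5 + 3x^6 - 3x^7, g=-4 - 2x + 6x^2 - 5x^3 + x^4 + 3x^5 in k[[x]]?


[x^9] = sum a_i*b_j, i+j=9
  -5*3=-15
  6*1=6
  3*-5=-15
  -3*6=-18
Sum=-42


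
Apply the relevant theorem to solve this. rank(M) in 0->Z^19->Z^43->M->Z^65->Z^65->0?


Alt sum=0:
(-1)^0*19 + (-1)^1*43 + (-1)^2*? + (-1)^3*65 + (-1)^4*65=0
rank(M)=24


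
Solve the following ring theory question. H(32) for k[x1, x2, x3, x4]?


C(d+n-1,n-1)=C(35,3)=6545


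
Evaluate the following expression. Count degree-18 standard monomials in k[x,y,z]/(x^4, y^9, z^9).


Need i<4, j<9, k<9 with i+j+k=18.
For each i, j ranges over max(0,18-i-8)..min(8,18-i):
  i=0: j in [10,8] -> 0
  i=1: j in [9,8] -> 0
  i=2: j in [8,8] -> 1
  i=3: j in [7,8] -> 2
H(18) = 0+0+1+2 = 3


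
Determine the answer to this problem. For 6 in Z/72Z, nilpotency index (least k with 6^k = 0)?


6^k mod 72:
k=1: 6
k=2: 36
k=3: 0
First zero at k = 3


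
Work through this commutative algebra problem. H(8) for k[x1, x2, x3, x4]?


C(d+n-1,n-1)=C(11,3)=165


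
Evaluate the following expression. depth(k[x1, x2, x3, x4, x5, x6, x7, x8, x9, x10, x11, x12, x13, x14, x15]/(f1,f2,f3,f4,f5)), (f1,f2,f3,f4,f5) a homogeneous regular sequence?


depth(R)=15
depth(R/I)=15-5=10


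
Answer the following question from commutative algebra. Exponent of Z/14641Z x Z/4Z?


Exponent = lcm of the cyclic orders; pairwise coprime => product.
11^4*2^2=14641*4=58564


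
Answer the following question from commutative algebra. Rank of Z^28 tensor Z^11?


rank(M(x)N) = rank(M)*rank(N)
28*11 = 308


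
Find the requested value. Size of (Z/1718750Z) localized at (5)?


5-primary part: 1718750=5^7*22
Size=5^7=78125


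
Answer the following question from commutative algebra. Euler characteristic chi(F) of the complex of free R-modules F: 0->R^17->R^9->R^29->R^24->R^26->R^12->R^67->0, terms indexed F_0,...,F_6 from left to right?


chi = sum (-1)^i * rank:
(-1)^0*17=17
(-1)^1*9=-9
(-1)^2*29=29
(-1)^3*24=-24
(-1)^4*26=26
(-1)^5*12=-12
(-1)^6*67=67
chi=94


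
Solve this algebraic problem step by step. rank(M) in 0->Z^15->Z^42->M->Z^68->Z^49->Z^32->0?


Alt sum=0:
(-1)^0*15 + (-1)^1*42 + (-1)^2*? + (-1)^3*68 + (-1)^4*49 + (-1)^5*32=0
rank(M)=78


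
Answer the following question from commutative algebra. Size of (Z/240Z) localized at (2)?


2-primary part: 240=2^4*15
Size=2^4=16


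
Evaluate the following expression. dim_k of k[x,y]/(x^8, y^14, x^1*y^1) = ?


k[x,y]/I, I = (x^8, y^14, x^1*y^1)
Rect: 8x14=112. Corner: (8-1)x(14-1)=91.
dim = 112-91 = 21


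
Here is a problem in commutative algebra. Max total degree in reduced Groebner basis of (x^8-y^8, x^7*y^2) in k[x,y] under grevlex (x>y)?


LT(f1)=x^8, LT(f2)=x^7y^2, lcm=x^8y^2
S(f1,f2) = y^2*f1 - x^1*f2 = -y^10
Reduced GB = {f1, f2, y^10}; degrees 8, 9, 10
Max = 10


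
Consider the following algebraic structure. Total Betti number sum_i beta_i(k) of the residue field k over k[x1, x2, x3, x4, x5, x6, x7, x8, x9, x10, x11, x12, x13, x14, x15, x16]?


Koszul resolution: beta_i(k)=C(n,i), n=16
sum_i C(16,i) = 2^16 = 65536


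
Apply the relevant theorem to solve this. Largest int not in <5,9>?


gcd(5,9)=1 => F=ab-a-b=5*9-5-9=45-14=31


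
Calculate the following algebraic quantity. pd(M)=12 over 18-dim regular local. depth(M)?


pd+depth=depth(R)=18
depth=18-12=6


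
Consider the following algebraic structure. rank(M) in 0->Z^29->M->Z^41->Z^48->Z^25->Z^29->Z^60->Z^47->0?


Alt sum=0:
(-1)^0*29 + (-1)^1*? + (-1)^2*41 + (-1)^3*48 + (-1)^4*25 + (-1)^5*29 + (-1)^6*60 + (-1)^7*47=0
rank(M)=31


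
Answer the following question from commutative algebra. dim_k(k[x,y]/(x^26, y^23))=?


Basis: x^i*y^j, i<26, j<23
26*23=598


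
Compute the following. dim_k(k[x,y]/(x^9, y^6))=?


Basis: x^i*y^j, i<9, j<6
9*6=54


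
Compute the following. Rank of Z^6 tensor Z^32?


rank(M(x)N) = rank(M)*rank(N)
6*32 = 192


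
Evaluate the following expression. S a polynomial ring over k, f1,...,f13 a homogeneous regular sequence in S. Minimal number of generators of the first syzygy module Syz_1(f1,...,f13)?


Regular sequence => Koszul complex is the minimal free resolution.
Syz_1 minimally generated by Koszul relations f_i*e_j - f_j*e_i (i<j): mu(Syz_1) = beta_2 = C(m,2) = m(m-1)/2
m=13
13*12/2 = 78


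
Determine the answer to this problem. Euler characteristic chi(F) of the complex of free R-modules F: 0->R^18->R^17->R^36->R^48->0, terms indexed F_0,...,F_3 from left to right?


chi = sum (-1)^i * rank:
(-1)^0*18=18
(-1)^1*17=-17
(-1)^2*36=36
(-1)^3*48=-48
chi=-11


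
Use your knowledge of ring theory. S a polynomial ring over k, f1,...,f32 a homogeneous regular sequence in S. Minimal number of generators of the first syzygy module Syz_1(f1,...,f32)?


Regular sequence => Koszul complex is the minimal free resolution.
Syz_1 minimally generated by Koszul relations f_i*e_j - f_j*e_i (i<j): mu(Syz_1) = beta_2 = C(m,2) = m(m-1)/2
m=32
32*31/2 = 496


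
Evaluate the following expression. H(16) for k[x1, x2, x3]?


C(d+n-1,n-1)=C(18,2)=153


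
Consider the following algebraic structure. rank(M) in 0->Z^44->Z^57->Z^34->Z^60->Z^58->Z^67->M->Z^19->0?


Alt sum=0:
(-1)^0*44 + (-1)^1*57 + (-1)^2*34 + (-1)^3*60 + (-1)^4*58 + (-1)^5*67 + (-1)^6*? + (-1)^7*19=0
rank(M)=67


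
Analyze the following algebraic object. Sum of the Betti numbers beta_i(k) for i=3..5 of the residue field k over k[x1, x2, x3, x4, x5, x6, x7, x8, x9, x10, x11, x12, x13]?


Koszul resolution: beta_i(k)=C(n,i), n=13
C(13,3)=286, C(13,4)=715, C(13,5)=1287
Sum=2288


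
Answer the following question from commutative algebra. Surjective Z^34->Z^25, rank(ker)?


rank(ker) = 34-25 = 9


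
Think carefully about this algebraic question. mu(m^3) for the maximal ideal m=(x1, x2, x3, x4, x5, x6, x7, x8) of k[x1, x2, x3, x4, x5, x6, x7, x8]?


Graded Nakayama: mu(m^d) = dim_k (m^d/m^(d+1)) = #degree-3 monomials in 8 vars
C(n+d-1,d)=C(10,3)=120


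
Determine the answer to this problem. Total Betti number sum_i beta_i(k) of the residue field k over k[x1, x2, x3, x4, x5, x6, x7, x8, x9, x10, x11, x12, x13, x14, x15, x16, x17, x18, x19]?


Koszul resolution: beta_i(k)=C(n,i), n=19
sum_i C(19,i) = 2^19 = 524288


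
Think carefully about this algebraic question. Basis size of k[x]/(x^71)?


Basis: 1,x,...,x^70
dim=71


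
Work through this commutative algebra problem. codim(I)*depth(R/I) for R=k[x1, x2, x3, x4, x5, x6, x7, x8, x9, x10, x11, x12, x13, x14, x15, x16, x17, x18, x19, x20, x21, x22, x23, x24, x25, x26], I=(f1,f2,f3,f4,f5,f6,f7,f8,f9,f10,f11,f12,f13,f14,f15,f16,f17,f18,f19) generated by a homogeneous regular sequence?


codim=19, depth=dim(R/I)=26-19=7
Product=19*7=133


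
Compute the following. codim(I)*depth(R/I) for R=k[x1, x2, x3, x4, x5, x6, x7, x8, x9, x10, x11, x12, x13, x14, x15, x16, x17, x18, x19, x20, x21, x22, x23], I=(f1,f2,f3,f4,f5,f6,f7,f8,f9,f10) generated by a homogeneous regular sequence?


codim=10, depth=dim(R/I)=23-10=13
Product=10*13=130


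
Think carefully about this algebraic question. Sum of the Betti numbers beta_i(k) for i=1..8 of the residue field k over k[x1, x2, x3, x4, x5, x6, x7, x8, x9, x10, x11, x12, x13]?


Koszul resolution: beta_i(k)=C(n,i), n=13
C(13,1)=13, C(13,2)=78, C(13,3)=286, C(13,4)=715, C(13,5)=1287, C(13,6)=1716, C(13,7)=1716, C(13,8)=1287
Sum=7098


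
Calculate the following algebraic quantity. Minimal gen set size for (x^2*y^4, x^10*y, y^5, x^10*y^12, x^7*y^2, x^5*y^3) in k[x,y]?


Remove redundant (divisible by others).
x^10*y^12 redundant.
Min: x^10*y, x^7*y^2, x^5*y^3, x^2*y^4, y^5
Count=5


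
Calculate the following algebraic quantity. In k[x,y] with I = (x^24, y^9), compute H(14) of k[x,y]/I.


k[x,y], I = (x^24, y^9), d = 14
Need i < 24 and d-i < 9.
Range: 6 <= i <= 14.
H(14) = 9


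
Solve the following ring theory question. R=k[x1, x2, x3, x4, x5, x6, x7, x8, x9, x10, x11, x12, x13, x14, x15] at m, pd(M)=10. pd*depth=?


pd+depth=15
depth=15-10=5
pd*depth=10*5=50


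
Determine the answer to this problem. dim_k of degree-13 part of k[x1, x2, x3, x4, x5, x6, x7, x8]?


C(d+n-1,n-1)=C(20,7)=77520


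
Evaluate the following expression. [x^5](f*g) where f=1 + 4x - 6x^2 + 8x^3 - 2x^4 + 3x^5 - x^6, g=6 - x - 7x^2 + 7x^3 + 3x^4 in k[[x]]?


[x^5] = sum a_i*b_j, i+j=5
  4*3=12
  -6*7=-42
  8*-7=-56
  -2*-1=2
  3*6=18
Sum=-66


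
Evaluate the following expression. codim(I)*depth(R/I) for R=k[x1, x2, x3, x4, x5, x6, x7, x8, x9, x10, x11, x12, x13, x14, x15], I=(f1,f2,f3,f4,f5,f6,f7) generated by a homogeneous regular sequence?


codim=7, depth=dim(R/I)=15-7=8
Product=7*8=56


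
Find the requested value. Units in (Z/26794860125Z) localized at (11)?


Local ring = Z/214358881Z.
phi(214358881) = 11^7*(11-1) = 194871710


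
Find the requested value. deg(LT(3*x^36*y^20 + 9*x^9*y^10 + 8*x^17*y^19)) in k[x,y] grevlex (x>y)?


LT: 3*x^36*y^20
deg_x=36, deg_y=20
Total=36+20=56


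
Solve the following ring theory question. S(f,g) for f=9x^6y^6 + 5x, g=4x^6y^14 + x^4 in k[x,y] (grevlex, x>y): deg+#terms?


LT(f)=9x^6y^6, LT(g)=4x^6y^14
lcm(LM)=x^6y^14
S(f,g) (scaled by 36 to clear denominators) = 4y^8*f - 9*g = 20xy^8 - 9x^4
2 terms, deg 9.
9+2=11


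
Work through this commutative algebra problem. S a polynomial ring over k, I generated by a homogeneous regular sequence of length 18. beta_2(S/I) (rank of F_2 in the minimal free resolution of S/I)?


Regular sequence => Koszul complex is the minimal free resolution.
Syz_1 minimally generated by Koszul relations f_i*e_j - f_j*e_i (i<j): mu(Syz_1) = beta_2 = C(m,2) = m(m-1)/2
m=18
18*17/2 = 153


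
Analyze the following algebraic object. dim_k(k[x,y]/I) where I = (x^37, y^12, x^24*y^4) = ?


k[x,y]/I, I = (x^37, y^12, x^24*y^4)
Rect: 37x12=444. Corner: (37-24)x(12-4)=104.
dim = 444-104 = 340


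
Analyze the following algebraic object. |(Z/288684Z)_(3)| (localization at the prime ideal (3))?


3-primary part: 288684=3^8*44
Size=3^8=6561


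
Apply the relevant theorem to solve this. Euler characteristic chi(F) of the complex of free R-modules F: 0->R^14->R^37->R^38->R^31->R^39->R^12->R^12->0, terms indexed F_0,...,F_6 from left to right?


chi = sum (-1)^i * rank:
(-1)^0*14=14
(-1)^1*37=-37
(-1)^2*38=38
(-1)^3*31=-31
(-1)^4*39=39
(-1)^5*12=-12
(-1)^6*12=12
chi=23


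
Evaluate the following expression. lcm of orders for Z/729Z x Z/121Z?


Exponent = lcm of the cyclic orders; pairwise coprime => product.
3^6*11^2=729*121=88209


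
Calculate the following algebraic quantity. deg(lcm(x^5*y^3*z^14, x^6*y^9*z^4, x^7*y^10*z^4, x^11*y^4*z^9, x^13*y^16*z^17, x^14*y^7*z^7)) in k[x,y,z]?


lcm = componentwise max:
x: max(5,6,7,11,13,14)=14
y: max(3,9,10,4,16,7)=16
z: max(14,4,4,9,17,7)=17
Total=14+16+17=47


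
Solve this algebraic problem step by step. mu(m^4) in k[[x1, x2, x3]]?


C(n+d-1,d)=C(6,4)=15


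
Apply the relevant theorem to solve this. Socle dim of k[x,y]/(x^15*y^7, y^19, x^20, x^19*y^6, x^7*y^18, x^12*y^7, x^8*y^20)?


Socle = ann(m) = span of standard monomials u with x*u, y*u in I (staircase corners).
Redundant generators: x^15*y^7, x^8*y^20
Minimal generators: x^20, x^19*y^6, x^12*y^7, x^7*y^18, y^19
Corners: x^6y^18, x^11y^17, x^18y^6, x^19y^5
Socle dim=4


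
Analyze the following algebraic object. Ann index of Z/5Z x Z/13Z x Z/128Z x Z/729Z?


Exponent = lcm of the cyclic orders; pairwise coprime => product.
5^1*13^1*2^7*3^6=5*13*128*729=6065280


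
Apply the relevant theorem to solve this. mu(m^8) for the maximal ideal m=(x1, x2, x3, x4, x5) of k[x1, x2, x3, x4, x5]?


Graded Nakayama: mu(m^d) = dim_k (m^d/m^(d+1)) = #degree-8 monomials in 5 vars
C(n+d-1,d)=C(12,8)=495


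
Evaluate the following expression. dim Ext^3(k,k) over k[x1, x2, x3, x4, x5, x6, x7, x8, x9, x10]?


C(n,i)=C(10,3)=120


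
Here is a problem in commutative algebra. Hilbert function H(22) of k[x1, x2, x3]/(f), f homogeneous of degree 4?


C(24,2)-C(20,2)=276-190=86


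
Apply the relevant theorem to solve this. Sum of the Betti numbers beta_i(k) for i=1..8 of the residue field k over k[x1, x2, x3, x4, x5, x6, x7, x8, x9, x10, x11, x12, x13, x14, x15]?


Koszul resolution: beta_i(k)=C(n,i), n=15
C(15,1)=15, C(15,2)=105, C(15,3)=455, C(15,4)=1365, C(15,5)=3003, C(15,6)=5005, C(15,7)=6435, C(15,8)=6435
Sum=22818


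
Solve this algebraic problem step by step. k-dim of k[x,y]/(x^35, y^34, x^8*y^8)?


k[x,y]/I, I = (x^35, y^34, x^8*y^8)
Rect: 35x34=1190. Corner: (35-8)x(34-8)=702.
dim = 1190-702 = 488


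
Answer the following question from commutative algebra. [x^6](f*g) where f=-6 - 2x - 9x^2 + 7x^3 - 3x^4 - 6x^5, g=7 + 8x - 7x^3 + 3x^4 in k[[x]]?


[x^6] = sum a_i*b_j, i+j=6
  -9*3=-27
  7*-7=-49
  -6*8=-48
Sum=-124


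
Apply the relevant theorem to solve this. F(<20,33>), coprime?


gcd(20,33)=1 => F=ab-a-b=20*33-20-33=660-53=607


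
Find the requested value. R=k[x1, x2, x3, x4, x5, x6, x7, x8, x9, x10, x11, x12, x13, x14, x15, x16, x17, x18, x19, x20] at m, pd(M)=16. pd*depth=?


pd+depth=20
depth=20-16=4
pd*depth=16*4=64


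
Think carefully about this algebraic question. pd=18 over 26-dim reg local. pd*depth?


pd+depth=26
depth=26-18=8
pd*depth=18*8=144


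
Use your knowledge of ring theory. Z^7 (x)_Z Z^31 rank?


rank(M(x)N) = rank(M)*rank(N)
7*31 = 217


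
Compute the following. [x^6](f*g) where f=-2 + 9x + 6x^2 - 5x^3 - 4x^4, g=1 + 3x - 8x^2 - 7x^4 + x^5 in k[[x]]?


[x^6] = sum a_i*b_j, i+j=6
  9*1=9
  6*-7=-42
  -4*-8=32
Sum=-1


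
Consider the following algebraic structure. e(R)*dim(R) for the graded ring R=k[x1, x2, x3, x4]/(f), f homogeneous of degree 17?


e(R)=deg(f)=17, dim(R)=4-1=3
e*dim=17*3=51


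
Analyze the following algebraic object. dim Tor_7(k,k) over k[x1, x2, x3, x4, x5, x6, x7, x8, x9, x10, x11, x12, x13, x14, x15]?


Koszul: C(n,i)=C(15,7)=6435


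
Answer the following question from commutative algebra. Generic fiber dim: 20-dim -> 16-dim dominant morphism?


dim(fiber)=dim(X)-dim(Y)=20-16=4


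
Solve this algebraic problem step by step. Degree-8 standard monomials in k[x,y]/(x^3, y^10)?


k[x,y], I = (x^3, y^10), d = 8
Need i < 3 and d-i < 10.
Range: 0 <= i <= 2.
H(8) = 3


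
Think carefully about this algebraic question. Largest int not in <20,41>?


gcd(20,41)=1 => F=ab-a-b=20*41-20-41=820-61=759


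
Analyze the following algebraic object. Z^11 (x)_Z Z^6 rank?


rank(M(x)N) = rank(M)*rank(N)
11*6 = 66


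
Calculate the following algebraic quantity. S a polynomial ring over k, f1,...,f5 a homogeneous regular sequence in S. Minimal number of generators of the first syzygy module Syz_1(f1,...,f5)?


Regular sequence => Koszul complex is the minimal free resolution.
Syz_1 minimally generated by Koszul relations f_i*e_j - f_j*e_i (i<j): mu(Syz_1) = beta_2 = C(m,2) = m(m-1)/2
m=5
5*4/2 = 10


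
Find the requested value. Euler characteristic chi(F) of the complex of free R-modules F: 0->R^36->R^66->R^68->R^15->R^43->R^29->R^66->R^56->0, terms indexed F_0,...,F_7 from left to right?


chi = sum (-1)^i * rank:
(-1)^0*36=36
(-1)^1*66=-66
(-1)^2*68=68
(-1)^3*15=-15
(-1)^4*43=43
(-1)^5*29=-29
(-1)^6*66=66
(-1)^7*56=-56
chi=47


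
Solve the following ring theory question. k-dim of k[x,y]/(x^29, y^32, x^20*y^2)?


k[x,y]/I, I = (x^29, y^32, x^20*y^2)
Rect: 29x32=928. Corner: (29-20)x(32-2)=270.
dim = 928-270 = 658


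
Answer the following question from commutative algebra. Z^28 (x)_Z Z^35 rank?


rank(M(x)N) = rank(M)*rank(N)
28*35 = 980


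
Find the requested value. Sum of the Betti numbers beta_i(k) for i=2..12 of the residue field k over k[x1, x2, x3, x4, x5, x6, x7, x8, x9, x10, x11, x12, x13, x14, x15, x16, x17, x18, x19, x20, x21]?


Koszul resolution: beta_i(k)=C(n,i), n=21
C(21,2)=210, C(21,3)=1330, C(21,4)=5985, C(21,5)=20349, C(21,6)=54264, C(21,7)=116280, C(21,8)=203490, C(21,9)=293930, C(21,10)=352716, C(21,11)=352716, C(21,12)=293930
Sum=1695200


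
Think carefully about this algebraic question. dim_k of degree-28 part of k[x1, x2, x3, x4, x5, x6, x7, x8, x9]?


C(d+n-1,n-1)=C(36,8)=30260340


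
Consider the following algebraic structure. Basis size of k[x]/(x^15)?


Basis: 1,x,...,x^14
dim=15


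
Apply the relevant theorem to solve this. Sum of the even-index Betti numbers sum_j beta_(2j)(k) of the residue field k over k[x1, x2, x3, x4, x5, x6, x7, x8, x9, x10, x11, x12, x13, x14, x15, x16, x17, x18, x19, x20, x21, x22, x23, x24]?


Koszul resolution: beta_i(k)=C(n,i), n=24
sum_even C(24,i) = 2^(n-1) = 2^23 = 8388608


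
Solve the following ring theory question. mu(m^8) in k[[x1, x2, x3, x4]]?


C(n+d-1,d)=C(11,8)=165


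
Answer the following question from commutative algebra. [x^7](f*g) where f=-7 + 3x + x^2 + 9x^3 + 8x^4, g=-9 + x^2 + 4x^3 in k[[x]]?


[x^7] = sum a_i*b_j, i+j=7
  8*4=32
Sum=32


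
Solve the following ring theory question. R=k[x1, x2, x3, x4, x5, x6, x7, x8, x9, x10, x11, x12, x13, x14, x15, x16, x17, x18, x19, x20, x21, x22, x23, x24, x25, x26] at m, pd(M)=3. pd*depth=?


pd+depth=26
depth=26-3=23
pd*depth=3*23=69


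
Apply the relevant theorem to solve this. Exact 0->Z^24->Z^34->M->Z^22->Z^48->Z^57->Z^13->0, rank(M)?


Alt sum=0:
(-1)^0*24 + (-1)^1*34 + (-1)^2*? + (-1)^3*22 + (-1)^4*48 + (-1)^5*57 + (-1)^6*13=0
rank(M)=28


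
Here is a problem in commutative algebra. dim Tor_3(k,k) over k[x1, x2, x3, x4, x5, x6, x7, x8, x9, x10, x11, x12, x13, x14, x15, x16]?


Koszul: C(n,i)=C(16,3)=560


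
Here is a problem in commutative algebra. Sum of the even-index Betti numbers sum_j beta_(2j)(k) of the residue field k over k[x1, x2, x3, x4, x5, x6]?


Koszul resolution: beta_i(k)=C(n,i), n=6
sum_even C(6,i) = 2^(n-1) = 2^5 = 32


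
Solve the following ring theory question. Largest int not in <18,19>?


gcd(18,19)=1 => F=ab-a-b=18*19-18-19=342-37=305


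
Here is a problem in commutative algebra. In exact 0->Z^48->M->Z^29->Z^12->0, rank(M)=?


Alt sum=0:
(-1)^0*48 + (-1)^1*? + (-1)^2*29 + (-1)^3*12=0
rank(M)=65


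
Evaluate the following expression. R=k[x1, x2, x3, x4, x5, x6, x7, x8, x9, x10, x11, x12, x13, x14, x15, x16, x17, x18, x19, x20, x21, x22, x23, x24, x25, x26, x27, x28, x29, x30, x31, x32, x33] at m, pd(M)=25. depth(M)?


pd+depth=depth(R)=33
depth=33-25=8


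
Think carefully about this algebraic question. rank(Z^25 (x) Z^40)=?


rank(M(x)N) = rank(M)*rank(N)
25*40 = 1000


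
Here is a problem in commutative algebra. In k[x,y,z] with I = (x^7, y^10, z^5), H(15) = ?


Need i<7, j<10, k<5 with i+j+k=15.
For each i, j ranges over max(0,15-i-4)..min(9,15-i):
  i=0: j in [11,9] -> 0
  i=1: j in [10,9] -> 0
  i=2: j in [9,9] -> 1
  i=3: j in [8,9] -> 2
  i=4: j in [7,9] -> 3
  i=5: j in [6,9] -> 4
  i=6: j in [5,9] -> 5
H(15) = 0+0+1+2+3+4+5 = 15


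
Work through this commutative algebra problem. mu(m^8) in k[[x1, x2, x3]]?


C(n+d-1,d)=C(10,8)=45


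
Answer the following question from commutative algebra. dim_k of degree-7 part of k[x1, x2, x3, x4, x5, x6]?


C(d+n-1,n-1)=C(12,5)=792


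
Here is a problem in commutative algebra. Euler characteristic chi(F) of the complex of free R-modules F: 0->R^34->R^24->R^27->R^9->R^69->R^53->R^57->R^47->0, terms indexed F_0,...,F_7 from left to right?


chi = sum (-1)^i * rank:
(-1)^0*34=34
(-1)^1*24=-24
(-1)^2*27=27
(-1)^3*9=-9
(-1)^4*69=69
(-1)^5*53=-53
(-1)^6*57=57
(-1)^7*47=-47
chi=54


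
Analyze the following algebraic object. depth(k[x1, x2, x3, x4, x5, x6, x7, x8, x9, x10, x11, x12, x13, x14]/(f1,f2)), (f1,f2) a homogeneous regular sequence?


depth(R)=14
depth(R/I)=14-2=12


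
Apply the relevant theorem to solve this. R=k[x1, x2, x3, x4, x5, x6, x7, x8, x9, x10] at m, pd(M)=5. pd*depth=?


pd+depth=10
depth=10-5=5
pd*depth=5*5=25


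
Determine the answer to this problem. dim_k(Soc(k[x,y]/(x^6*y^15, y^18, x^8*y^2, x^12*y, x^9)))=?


Socle = ann(m) = span of standard monomials u with x*u, y*u in I (staircase corners).
Redundant generators: x^12*y
Minimal generators: x^9, x^8*y^2, x^6*y^15, y^18
Corners: x^5y^17, x^7y^14, x^8y
Socle dim=3


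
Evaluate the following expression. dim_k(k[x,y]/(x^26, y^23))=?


Basis: x^i*y^j, i<26, j<23
26*23=598


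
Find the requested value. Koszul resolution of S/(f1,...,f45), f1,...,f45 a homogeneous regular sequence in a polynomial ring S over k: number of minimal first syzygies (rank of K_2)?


Regular sequence => Koszul complex is the minimal free resolution.
Syz_1 minimally generated by Koszul relations f_i*e_j - f_j*e_i (i<j): mu(Syz_1) = beta_2 = C(m,2) = m(m-1)/2
m=45
45*44/2 = 990


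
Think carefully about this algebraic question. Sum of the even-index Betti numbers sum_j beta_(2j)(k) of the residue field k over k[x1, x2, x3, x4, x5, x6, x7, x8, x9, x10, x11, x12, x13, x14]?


Koszul resolution: beta_i(k)=C(n,i), n=14
sum_even C(14,i) = 2^(n-1) = 2^13 = 8192


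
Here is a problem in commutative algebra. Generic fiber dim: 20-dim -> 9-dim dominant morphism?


dim(fiber)=dim(X)-dim(Y)=20-9=11


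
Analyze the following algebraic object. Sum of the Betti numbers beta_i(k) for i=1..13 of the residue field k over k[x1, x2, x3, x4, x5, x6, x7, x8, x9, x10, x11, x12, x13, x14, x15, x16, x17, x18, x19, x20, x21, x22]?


Koszul resolution: beta_i(k)=C(n,i), n=22
C(22,1)=22, C(22,2)=231, C(22,3)=1540, C(22,4)=7315, C(22,5)=26334, C(22,6)=74613, C(22,7)=170544, C(22,8)=319770, C(22,9)=497420, C(22,10)=646646, C(22,11)=705432, C(22,12)=646646, C(22,13)=497420
Sum=3593933


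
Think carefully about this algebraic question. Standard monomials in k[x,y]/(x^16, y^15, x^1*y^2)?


k[x,y]/I, I = (x^16, y^15, x^1*y^2)
Rect: 16x15=240. Corner: (16-1)x(15-2)=195.
dim = 240-195 = 45


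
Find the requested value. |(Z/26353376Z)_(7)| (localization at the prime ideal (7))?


7-primary part: 26353376=7^7*32
Size=7^7=823543


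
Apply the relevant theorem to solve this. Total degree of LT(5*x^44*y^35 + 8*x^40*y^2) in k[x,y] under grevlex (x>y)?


LT: 5*x^44*y^35
deg_x=44, deg_y=35
Total=44+35=79


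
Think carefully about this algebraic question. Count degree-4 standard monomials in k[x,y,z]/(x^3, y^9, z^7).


Need i<3, j<9, k<7 with i+j+k=4.
For each i, j ranges over max(0,4-i-6)..min(8,4-i):
  i=0: j in [0,4] -> 5
  i=1: j in [0,3] -> 4
  i=2: j in [0,2] -> 3
H(4) = 5+4+3 = 12


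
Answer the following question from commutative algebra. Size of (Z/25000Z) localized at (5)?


5-primary part: 25000=5^5*8
Size=5^5=3125


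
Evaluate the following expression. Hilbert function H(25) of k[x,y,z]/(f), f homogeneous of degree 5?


C(27,2)-C(22,2)=351-231=120


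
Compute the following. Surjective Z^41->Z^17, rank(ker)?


rank(ker) = 41-17 = 24


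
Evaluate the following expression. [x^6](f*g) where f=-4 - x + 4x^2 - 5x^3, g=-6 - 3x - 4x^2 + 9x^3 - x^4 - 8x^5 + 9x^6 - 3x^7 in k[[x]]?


[x^6] = sum a_i*b_j, i+j=6
  -4*9=-36
  -1*-8=8
  4*-1=-4
  -5*9=-45
Sum=-77


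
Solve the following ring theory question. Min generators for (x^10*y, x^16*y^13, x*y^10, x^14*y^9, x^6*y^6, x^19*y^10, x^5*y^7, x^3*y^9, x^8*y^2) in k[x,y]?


Remove redundant (divisible by others).
x^14*y^9 redundant.
x^19*y^10 redundant.
x^16*y^13 redundant.
Min: x^10*y, x^8*y^2, x^6*y^6, x^5*y^7, x^3*y^9, x*y^10
Count=6


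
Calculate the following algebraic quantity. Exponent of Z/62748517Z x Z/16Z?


Exponent = lcm of the cyclic orders; pairwise coprime => product.
13^7*2^4=62748517*16=1003976272


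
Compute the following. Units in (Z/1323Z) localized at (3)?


Local ring = Z/27Z.
phi(27) = 3^2*(3-1) = 18


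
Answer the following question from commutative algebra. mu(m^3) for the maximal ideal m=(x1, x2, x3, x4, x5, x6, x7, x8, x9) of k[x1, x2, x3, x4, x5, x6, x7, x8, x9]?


Graded Nakayama: mu(m^d) = dim_k (m^d/m^(d+1)) = #degree-3 monomials in 9 vars
C(n+d-1,d)=C(11,3)=165


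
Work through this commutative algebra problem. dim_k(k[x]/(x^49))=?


Basis: 1,x,...,x^48
dim=49


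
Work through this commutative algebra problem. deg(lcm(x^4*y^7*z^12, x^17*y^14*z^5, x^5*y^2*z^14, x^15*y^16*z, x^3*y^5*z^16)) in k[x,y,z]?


lcm = componentwise max:
x: max(4,17,5,15,3)=17
y: max(7,14,2,16,5)=16
z: max(12,5,14,1,16)=16
Total=17+16+16=49


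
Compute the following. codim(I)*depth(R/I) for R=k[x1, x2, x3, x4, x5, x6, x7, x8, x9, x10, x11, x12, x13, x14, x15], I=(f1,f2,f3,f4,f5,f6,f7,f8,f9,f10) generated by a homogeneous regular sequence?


codim=10, depth=dim(R/I)=15-10=5
Product=10*5=50


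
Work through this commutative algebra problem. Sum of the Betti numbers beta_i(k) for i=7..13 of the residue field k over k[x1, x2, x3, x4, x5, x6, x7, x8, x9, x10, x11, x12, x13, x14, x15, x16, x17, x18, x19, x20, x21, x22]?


Koszul resolution: beta_i(k)=C(n,i), n=22
C(22,7)=170544, C(22,8)=319770, C(22,9)=497420, C(22,10)=646646, C(22,11)=705432, C(22,12)=646646, C(22,13)=497420
Sum=3483878


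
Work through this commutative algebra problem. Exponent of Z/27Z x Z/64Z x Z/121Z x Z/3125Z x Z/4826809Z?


Exponent = lcm of the cyclic orders; pairwise coprime => product.
3^3*2^6*11^2*5^5*13^6=27*64*121*3125*4826809=3153837000600000


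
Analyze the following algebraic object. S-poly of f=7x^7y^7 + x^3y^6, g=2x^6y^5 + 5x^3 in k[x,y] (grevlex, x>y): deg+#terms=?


LT(f)=7x^7y^7, LT(g)=2x^6y^5
lcm(LM)=x^7y^7
S(f,g) (scaled by 14 to clear denominators) = 2*f - 7xy^2*g = 2x^3y^6 - 35x^4y^2
2 terms, deg 9.
9+2=11


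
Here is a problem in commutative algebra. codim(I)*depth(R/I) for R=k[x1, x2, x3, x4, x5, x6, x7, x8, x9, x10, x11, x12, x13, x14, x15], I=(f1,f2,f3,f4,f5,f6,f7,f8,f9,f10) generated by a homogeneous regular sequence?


codim=10, depth=dim(R/I)=15-10=5
Product=10*5=50


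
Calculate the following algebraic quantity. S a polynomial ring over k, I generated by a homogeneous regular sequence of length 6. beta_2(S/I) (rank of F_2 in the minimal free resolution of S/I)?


Regular sequence => Koszul complex is the minimal free resolution.
Syz_1 minimally generated by Koszul relations f_i*e_j - f_j*e_i (i<j): mu(Syz_1) = beta_2 = C(m,2) = m(m-1)/2
m=6
6*5/2 = 15


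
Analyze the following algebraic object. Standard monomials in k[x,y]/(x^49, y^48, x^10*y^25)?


k[x,y]/I, I = (x^49, y^48, x^10*y^25)
Rect: 49x48=2352. Corner: (49-10)x(48-25)=897.
dim = 2352-897 = 1455


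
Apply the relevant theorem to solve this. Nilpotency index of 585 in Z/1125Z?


585^k mod 1125:
k=1: 585
k=2: 225
k=3: 0
First zero at k = 3


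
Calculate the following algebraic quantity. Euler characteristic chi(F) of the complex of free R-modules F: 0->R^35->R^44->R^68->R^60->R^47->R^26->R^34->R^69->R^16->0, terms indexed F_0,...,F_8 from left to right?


chi = sum (-1)^i * rank:
(-1)^0*35=35
(-1)^1*44=-44
(-1)^2*68=68
(-1)^3*60=-60
(-1)^4*47=47
(-1)^5*26=-26
(-1)^6*34=34
(-1)^7*69=-69
(-1)^8*16=16
chi=1


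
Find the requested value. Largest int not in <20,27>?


gcd(20,27)=1 => F=ab-a-b=20*27-20-27=540-47=493


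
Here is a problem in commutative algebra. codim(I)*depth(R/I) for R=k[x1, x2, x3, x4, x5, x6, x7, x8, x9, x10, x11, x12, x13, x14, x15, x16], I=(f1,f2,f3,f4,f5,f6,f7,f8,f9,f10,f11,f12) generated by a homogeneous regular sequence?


codim=12, depth=dim(R/I)=16-12=4
Product=12*4=48


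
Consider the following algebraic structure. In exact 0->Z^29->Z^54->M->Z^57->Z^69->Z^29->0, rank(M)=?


Alt sum=0:
(-1)^0*29 + (-1)^1*54 + (-1)^2*? + (-1)^3*57 + (-1)^4*69 + (-1)^5*29=0
rank(M)=42


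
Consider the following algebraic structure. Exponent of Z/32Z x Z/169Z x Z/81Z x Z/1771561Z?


Exponent = lcm of the cyclic orders; pairwise coprime => product.
2^5*13^2*3^4*11^6=32*169*81*1771561=776028752928


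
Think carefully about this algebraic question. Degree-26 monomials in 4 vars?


C(d+n-1,n-1)=C(29,3)=3654


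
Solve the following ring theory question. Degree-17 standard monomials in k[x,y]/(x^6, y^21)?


k[x,y], I = (x^6, y^21), d = 17
Need i < 6 and d-i < 21.
Range: 0 <= i <= 5.
H(17) = 6


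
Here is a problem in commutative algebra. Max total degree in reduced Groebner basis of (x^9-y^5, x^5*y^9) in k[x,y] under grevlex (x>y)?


LT(f1)=x^9, LT(f2)=x^5y^9, lcm=x^9y^9
S(f1,f2) = y^9*f1 - x^4*f2 = -y^14
Reduced GB = {f1, f2, y^14}; degrees 9, 14, 14
Max = 14


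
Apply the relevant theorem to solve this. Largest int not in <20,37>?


gcd(20,37)=1 => F=ab-a-b=20*37-20-37=740-57=683


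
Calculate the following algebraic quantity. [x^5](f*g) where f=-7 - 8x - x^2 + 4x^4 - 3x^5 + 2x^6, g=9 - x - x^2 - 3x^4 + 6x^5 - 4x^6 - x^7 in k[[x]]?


[x^5] = sum a_i*b_j, i+j=5
  -7*6=-42
  -8*-3=24
  4*-1=-4
  -3*9=-27
Sum=-49


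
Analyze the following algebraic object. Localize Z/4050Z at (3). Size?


3-primary part: 4050=3^4*50
Size=3^4=81


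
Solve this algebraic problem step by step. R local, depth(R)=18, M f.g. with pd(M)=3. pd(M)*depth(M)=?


pd+depth=18
depth=18-3=15
pd*depth=3*15=45


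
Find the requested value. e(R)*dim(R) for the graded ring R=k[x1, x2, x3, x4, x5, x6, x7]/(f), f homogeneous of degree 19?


e(R)=deg(f)=19, dim(R)=7-1=6
e*dim=19*6=114


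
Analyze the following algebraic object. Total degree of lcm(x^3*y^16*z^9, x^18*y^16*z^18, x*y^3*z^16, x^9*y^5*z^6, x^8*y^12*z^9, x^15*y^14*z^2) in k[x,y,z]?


lcm = componentwise max:
x: max(3,18,1,9,8,15)=18
y: max(16,16,3,5,12,14)=16
z: max(9,18,16,6,9,2)=18
Total=18+16+18=52


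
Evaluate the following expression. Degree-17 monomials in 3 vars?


C(d+n-1,n-1)=C(19,2)=171


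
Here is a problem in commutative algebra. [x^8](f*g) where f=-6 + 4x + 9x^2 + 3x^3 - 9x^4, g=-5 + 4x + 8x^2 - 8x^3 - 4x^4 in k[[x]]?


[x^8] = sum a_i*b_j, i+j=8
  -9*-4=36
Sum=36


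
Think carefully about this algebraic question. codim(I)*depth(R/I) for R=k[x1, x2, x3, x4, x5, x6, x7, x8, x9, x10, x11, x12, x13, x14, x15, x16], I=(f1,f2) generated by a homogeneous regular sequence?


codim=2, depth=dim(R/I)=16-2=14
Product=2*14=28


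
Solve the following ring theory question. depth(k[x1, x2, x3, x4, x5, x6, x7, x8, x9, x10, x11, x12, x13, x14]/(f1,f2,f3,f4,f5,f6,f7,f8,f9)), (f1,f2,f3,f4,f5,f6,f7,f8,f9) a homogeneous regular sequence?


depth(R)=14
depth(R/I)=14-9=5


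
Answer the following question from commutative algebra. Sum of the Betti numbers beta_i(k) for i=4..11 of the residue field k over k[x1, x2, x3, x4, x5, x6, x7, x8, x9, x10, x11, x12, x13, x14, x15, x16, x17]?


Koszul resolution: beta_i(k)=C(n,i), n=17
C(17,4)=2380, C(17,5)=6188, C(17,6)=12376, C(17,7)=19448, C(17,8)=24310, C(17,9)=24310, C(17,10)=19448, C(17,11)=12376
Sum=120836


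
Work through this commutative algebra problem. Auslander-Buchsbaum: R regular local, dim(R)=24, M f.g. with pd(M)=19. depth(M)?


pd+depth=depth(R)=24
depth=24-19=5


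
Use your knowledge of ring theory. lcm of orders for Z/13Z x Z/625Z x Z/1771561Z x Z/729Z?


Exponent = lcm of the cyclic orders; pairwise coprime => product.
13^1*5^4*11^6*3^6=13*625*1771561*729=10493177248125


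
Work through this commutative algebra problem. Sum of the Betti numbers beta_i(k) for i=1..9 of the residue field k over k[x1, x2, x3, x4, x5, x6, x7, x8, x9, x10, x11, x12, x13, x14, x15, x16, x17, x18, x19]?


Koszul resolution: beta_i(k)=C(n,i), n=19
C(19,1)=19, C(19,2)=171, C(19,3)=969, C(19,4)=3876, C(19,5)=11628, C(19,6)=27132, C(19,7)=50388, C(19,8)=75582, C(19,9)=92378
Sum=262143


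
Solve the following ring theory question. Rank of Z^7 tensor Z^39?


rank(M(x)N) = rank(M)*rank(N)
7*39 = 273


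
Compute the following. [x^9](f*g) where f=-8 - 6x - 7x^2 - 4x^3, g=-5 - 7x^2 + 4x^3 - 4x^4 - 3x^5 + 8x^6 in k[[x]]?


[x^9] = sum a_i*b_j, i+j=9
  -4*8=-32
Sum=-32


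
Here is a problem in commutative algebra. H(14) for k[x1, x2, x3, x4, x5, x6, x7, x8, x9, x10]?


C(d+n-1,n-1)=C(23,9)=817190


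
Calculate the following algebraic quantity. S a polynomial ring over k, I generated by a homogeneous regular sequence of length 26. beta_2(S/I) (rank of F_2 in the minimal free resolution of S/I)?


Regular sequence => Koszul complex is the minimal free resolution.
Syz_1 minimally generated by Koszul relations f_i*e_j - f_j*e_i (i<j): mu(Syz_1) = beta_2 = C(m,2) = m(m-1)/2
m=26
26*25/2 = 325


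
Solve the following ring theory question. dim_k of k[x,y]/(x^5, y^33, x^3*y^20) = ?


k[x,y]/I, I = (x^5, y^33, x^3*y^20)
Rect: 5x33=165. Corner: (5-3)x(33-20)=26.
dim = 165-26 = 139


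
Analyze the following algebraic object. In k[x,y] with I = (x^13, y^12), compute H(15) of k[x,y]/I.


k[x,y], I = (x^13, y^12), d = 15
Need i < 13 and d-i < 12.
Range: 4 <= i <= 12.
H(15) = 9


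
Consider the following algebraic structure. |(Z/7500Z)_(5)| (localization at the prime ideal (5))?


5-primary part: 7500=5^4*12
Size=5^4=625


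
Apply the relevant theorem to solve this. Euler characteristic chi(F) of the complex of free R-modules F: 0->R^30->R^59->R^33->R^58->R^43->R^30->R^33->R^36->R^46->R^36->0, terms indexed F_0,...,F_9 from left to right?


chi = sum (-1)^i * rank:
(-1)^0*30=30
(-1)^1*59=-59
(-1)^2*33=33
(-1)^3*58=-58
(-1)^4*43=43
(-1)^5*30=-30
(-1)^6*33=33
(-1)^7*36=-36
(-1)^8*46=46
(-1)^9*36=-36
chi=-34


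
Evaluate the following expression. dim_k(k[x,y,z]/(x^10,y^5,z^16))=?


Basis: x^iy^jz^k, i<10,j<5,k<16
10*5*16=800


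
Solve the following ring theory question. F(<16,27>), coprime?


gcd(16,27)=1 => F=ab-a-b=16*27-16-27=432-43=389


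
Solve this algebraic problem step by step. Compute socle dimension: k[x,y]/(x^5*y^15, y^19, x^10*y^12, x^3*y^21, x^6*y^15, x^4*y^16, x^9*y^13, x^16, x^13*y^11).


Socle = ann(m) = span of standard monomials u with x*u, y*u in I (staircase corners).
Redundant generators: x^6*y^15, x^3*y^21
Minimal generators: x^16, x^13*y^11, x^10*y^12, x^9*y^13, x^5*y^15, x^4*y^16, y^19
Corners: x^3y^18, x^4y^15, x^8y^14, x^9y^12, x^12y^11, x^15y^10
Socle dim=6


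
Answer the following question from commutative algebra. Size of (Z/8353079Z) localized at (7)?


7-primary part: 8353079=7^6*71
Size=7^6=117649


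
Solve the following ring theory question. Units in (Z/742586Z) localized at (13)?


Local ring = Z/371293Z.
phi(371293) = 13^4*(13-1) = 342732


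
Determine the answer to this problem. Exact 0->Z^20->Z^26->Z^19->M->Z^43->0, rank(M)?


Alt sum=0:
(-1)^0*20 + (-1)^1*26 + (-1)^2*19 + (-1)^3*? + (-1)^4*43=0
rank(M)=56
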